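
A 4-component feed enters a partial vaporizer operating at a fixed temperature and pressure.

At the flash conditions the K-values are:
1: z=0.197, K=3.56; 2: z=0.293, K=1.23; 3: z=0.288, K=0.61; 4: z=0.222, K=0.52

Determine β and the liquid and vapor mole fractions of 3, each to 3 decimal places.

β = 0.505, x_3 = 0.359, y_3 = 0.219

Let β = V/F and solve Σ zᵢ(Kᵢ−1)/(1+β(Kᵢ−1)) = 0.
Feasibility: ΣzᵢKᵢ = 1.353, Σzᵢ/Kᵢ = 1.193 — both > 1, two phases present.
Newton–Raphson from β = 0.54:
  β = 0.540: g = -0.0145, g' = -0.403 → β = 0.504
  β = 0.504: g = 0.0002, g' = -0.415 → β = 0.505
Converged at β = 0.505.
Compositions from xᵢ = zᵢ/(1+β(Kᵢ−1)), yᵢ = Kᵢxᵢ:
  1: x = 0.086, y = 0.306
  2: x = 0.263, y = 0.323
  3: x = 0.359, y = 0.219
  4: x = 0.293, y = 0.152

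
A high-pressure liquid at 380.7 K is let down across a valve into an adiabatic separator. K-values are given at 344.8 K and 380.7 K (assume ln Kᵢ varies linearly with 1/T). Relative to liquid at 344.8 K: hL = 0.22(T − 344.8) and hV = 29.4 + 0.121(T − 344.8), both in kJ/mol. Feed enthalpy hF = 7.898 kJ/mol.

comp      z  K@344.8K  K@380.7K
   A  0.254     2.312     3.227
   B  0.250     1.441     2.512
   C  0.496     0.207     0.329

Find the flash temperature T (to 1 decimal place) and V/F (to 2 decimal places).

Adiabatic flash: solve Rachford–Rice at each trial T, then check hF = ψ·hV(T) + (1−ψ)·hL(T).
  T = 344.8 K: K = (2.312, 1.441, 0.207), RR gives ψ = 0.064, H_out = 1.893 kJ/mol
  T = 380.7 K: K = (3.227, 2.512, 0.329), RR gives ψ = 0.482, H_out = 20.344 kJ/mol
  T = 362.8 K: K = (2.755, 1.930, 0.264), RR gives ψ = 0.306, H_out = 12.413 kJ/mol
  T = 353.8 K: K = (2.530, 1.674, 0.235), RR gives ψ = 0.197, H_out = 7.604 kJ/mol
  T = 358.3 K: K = (2.641, 1.799, 0.249), RR gives ψ = 0.254, H_out = 10.102 kJ/mol
  T = 356.1 K: K = (2.587, 1.737, 0.242), RR gives ψ = 0.227, H_out = 8.907 kJ/mol
Linear interpolation between T = 353.8 (H_out = 7.604) and T = 356.1 (H_out = 8.907) on hF = 7.898 gives T ≈ 354.3 K, at which ψ = 0.20.

T = 354.3 K, V/F = 0.20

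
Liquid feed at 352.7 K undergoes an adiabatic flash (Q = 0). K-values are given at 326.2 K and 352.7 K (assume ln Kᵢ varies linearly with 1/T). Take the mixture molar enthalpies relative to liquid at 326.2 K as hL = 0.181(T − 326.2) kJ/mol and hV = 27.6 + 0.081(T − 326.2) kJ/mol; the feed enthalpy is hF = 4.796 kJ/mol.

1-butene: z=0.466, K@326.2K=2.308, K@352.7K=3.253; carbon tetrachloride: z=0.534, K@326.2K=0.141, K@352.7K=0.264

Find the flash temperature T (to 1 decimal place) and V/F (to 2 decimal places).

Adiabatic flash: solve Rachford–Rice at each trial T, then check hF = ψ·hV(T) + (1−ψ)·hL(T).
  T = 326.2 K: K = (2.308, 0.141), RR gives ψ = 0.134, H_out = 3.705 kJ/mol
  T = 352.7 K: K = (3.253, 0.264), RR gives ψ = 0.396, H_out = 14.680 kJ/mol
  T = 339.4 K: K = (2.757, 0.195), RR gives ψ = 0.275, H_out = 9.615 kJ/mol
  T = 332.8 K: K = (2.527, 0.166), RR gives ψ = 0.209, H_out = 6.832 kJ/mol
  T = 329.5 K: K = (2.416, 0.153), RR gives ψ = 0.173, H_out = 5.322 kJ/mol
  T = 327.9 K: K = (2.363, 0.147), RR gives ψ = 0.155, H_out = 4.553 kJ/mol
Linear interpolation between T = 327.9 (H_out = 4.553) and T = 329.5 (H_out = 5.322) on hF = 4.796 gives T ≈ 328.4 K, at which ψ = 0.16.

T = 328.4 K, V/F = 0.16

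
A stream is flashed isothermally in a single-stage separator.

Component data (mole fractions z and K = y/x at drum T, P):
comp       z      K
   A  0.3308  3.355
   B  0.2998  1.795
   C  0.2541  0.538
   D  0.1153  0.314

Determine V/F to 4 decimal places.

V/F = 0.8752

Rachford–Rice: g(V/F) = Σ zᵢ(Kᵢ−1)/(1+V/F(Kᵢ−1)) = 0.
Feasibility: ΣzᵢKᵢ = 1.8209, Σzᵢ/Kᵢ = 1.1051 — both > 1, two phases present.
Newton iteration, V/F⁰ = 0.43:
  V/F = 0.4300: g = 0.30600, g' = -0.7518 → V/F = 0.8370
  V/F = 0.8370: g = 0.02812, g' = -0.7196 → V/F = 0.8761
  V/F = 0.8761: g = -0.00066, g' = -0.7553 → V/F = 0.8752
Converged at V/F = 0.8752.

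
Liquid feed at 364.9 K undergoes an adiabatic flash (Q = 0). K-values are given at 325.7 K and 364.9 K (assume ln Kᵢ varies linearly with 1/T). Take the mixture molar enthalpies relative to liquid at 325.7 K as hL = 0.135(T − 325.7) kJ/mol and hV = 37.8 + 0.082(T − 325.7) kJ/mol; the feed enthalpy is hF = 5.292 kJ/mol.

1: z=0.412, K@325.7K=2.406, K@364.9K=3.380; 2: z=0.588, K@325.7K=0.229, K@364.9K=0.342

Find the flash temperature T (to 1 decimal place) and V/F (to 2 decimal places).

T = 327.7 K, V/F = 0.13

Adiabatic flash: solve Rachford–Rice at each trial T, then check hF = ψ·hV(T) + (1−ψ)·hL(T).
  T = 325.7 K: K = (2.406, 0.229), RR gives ψ = 0.116, H_out = 4.391 kJ/mol
  T = 364.9 K: K = (3.380, 0.342), RR gives ψ = 0.379, H_out = 18.834 kJ/mol
  T = 345.3 K: K = (2.879, 0.283), RR gives ψ = 0.262, H_out = 12.270 kJ/mol
  T = 335.5 K: K = (2.639, 0.255), RR gives ψ = 0.195, H_out = 8.576 kJ/mol
  T = 330.6 K: K = (2.522, 0.242), RR gives ψ = 0.157, H_out = 6.559 kJ/mol
  T = 328.1 K: K = (2.462, 0.235), RR gives ψ = 0.137, H_out = 5.474 kJ/mol
Linear interpolation between T = 325.7 (H_out = 4.391) and T = 328.1 (H_out = 5.474) on hF = 5.292 gives T ≈ 327.7 K, at which ψ = 0.13.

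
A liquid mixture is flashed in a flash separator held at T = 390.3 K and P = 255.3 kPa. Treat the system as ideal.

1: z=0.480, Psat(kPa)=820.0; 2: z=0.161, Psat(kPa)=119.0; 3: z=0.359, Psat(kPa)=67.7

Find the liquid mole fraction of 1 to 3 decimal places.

x_1 = 0.235

Raoult's law: Kᵢ = Pᵢˢᵃᵗ/P = Pᵢˢᵃᵗ/255.3.
  K_1 = 820.0/255.3 = 3.21191, K_2 = 119.0/255.3 = 0.46612, K_3 = 67.7/255.3 = 0.26518
Rachford–Rice: g(ψ) = Σ zᵢ(Kᵢ−1)/(1+ψ(Kᵢ−1)) = 0.
Feasibility: ΣzᵢKᵢ = 1.712, Σzᵢ/Kᵢ = 1.849 — both > 1, two phases present.
Newton iteration, ψ⁰ = 0.5:
  ψ = 0.500: g = -0.0301, g' = -1.099 → ψ = 0.473
Converged at ψ = 0.473.
Compositions from xᵢ = zᵢ/(1+ψ(Kᵢ−1)), yᵢ = Kᵢxᵢ:
  1: x = 0.235, y = 0.754
  2: x = 0.215, y = 0.100
  3: x = 0.550, y = 0.146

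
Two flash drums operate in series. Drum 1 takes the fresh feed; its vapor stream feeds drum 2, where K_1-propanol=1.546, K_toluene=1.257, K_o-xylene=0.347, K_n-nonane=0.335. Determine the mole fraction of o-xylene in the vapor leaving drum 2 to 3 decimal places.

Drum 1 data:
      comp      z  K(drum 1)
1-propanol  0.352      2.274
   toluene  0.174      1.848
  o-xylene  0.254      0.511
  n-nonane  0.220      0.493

Drum 1:
Material balance + equilibrium reduce to Σ zᵢ(Kᵢ−1)/(1+ψ₁(Kᵢ−1)) = 0.
g(0) = ΣzᵢKᵢ − 1 = 0.360 and g(1) = 1 − Σzᵢ/Kᵢ = -0.192, so a root lies in (0, 1).
Newton iteration, ψ₁⁰ = 0.5:
  ψ₁ = 0.500: g = 0.0637, g' = -0.483 → ψ₁ = 0.632
  ψ₁ = 0.632: g = 0.0006, g' = -0.478 → ψ₁ = 0.633
Converged at ψ₁ = 0.633.
Drum-1 compositions:
  1-propanol: x = 0.195, y = 0.443
  toluene: x = 0.113, y = 0.209
  o-xylene: x = 0.368, y = 0.188
  n-nonane: x = 0.324, y = 0.160
Drum-2 feed = drum-1 vapor: z₂ = (0.4430, 0.2092, 0.1880, 0.1597).
Drum 2:
Let ψ₂ = V/F and solve Σ zᵢ(Kᵢ−1)/(1+ψ₂(Kᵢ−1)) = 0.
Feasibility: ΣzᵢKᵢ = 1.067, Σzᵢ/Kᵢ = 1.472 — both > 1, two phases present.
Newton iteration, ψ₂⁰ = 0.5:
  ψ₂ = 0.500: g = -0.1038, g' = -0.428 → ψ₂ = 0.257
  ψ₂ = 0.257: g = -0.0132, g' = -0.332 → ψ₂ = 0.218
  ψ₂ = 0.218: g = -0.0002, g' = -0.323 → ψ₂ = 0.217
Converged at ψ₂ = 0.217.
  1-propanol: x = 0.396, y = 0.612
  toluene: x = 0.198, y = 0.249
  o-xylene: x = 0.219, y = 0.076
  n-nonane: x = 0.187, y = 0.063

y_o-xylene (drum 2) = 0.076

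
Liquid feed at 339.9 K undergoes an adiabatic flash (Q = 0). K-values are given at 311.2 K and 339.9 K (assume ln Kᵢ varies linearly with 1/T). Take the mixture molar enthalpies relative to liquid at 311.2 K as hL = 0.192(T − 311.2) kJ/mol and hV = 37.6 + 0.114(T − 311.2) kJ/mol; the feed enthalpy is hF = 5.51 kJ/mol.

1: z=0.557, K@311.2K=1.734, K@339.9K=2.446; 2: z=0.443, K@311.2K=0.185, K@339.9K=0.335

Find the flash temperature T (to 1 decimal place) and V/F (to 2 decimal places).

T = 313.8 K, V/F = 0.13

Adiabatic flash: solve Rachford–Rice at each trial T, then check hF = ψ·hV(T) + (1−ψ)·hL(T).
  T = 311.2 K: K = (1.734, 0.185), RR gives ψ = 0.080, H_out = 3.004 kJ/mol
  T = 339.9 K: K = (2.446, 0.335), RR gives ψ = 0.531, H_out = 24.295 kJ/mol
  T = 325.5 K: K = (2.074, 0.252), RR gives ψ = 0.332, H_out = 14.862 kJ/mol
  T = 318.4 K: K = (1.901, 0.217), RR gives ψ = 0.220, H_out = 9.523 kJ/mol
  T = 314.8 K: K = (1.817, 0.200), RR gives ψ = 0.154, H_out = 6.448 kJ/mol
  T = 313.0 K: K = (1.775, 0.193), RR gives ψ = 0.118, H_out = 4.780 kJ/mol
Linear interpolation between T = 313.0 (H_out = 4.780) and T = 314.8 (H_out = 6.448) on hF = 5.51 gives T ≈ 313.8 K, at which ψ = 0.13.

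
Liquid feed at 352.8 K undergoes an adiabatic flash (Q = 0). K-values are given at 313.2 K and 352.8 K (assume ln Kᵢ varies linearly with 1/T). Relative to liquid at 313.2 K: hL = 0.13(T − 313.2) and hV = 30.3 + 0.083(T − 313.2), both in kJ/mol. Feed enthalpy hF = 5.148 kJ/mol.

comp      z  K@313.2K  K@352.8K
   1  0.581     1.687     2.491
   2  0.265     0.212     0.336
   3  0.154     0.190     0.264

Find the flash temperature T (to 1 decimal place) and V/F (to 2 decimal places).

Adiabatic flash: solve Rachford–Rice at each trial T, then check hF = ψ·hV(T) + (1−ψ)·hL(T).
  T = 313.2 K: K = (1.687, 0.212, 0.190), RR gives ψ = 0.120, H_out = 3.633 kJ/mol
  T = 352.8 K: K = (2.491, 0.336, 0.264), RR gives ψ = 0.559, H_out = 21.048 kJ/mol
  T = 333.0 K: K = (2.074, 0.271, 0.226), RR gives ψ = 0.389, H_out = 13.988 kJ/mol
  T = 323.1 K: K = (1.876, 0.240, 0.208), RR gives ψ = 0.275, H_out = 9.486 kJ/mol
  T = 318.1 K: K = (1.780, 0.226, 0.199), RR gives ψ = 0.204, H_out = 6.757 kJ/mol
  T = 315.6 K: K = (1.732, 0.219, 0.194), RR gives ψ = 0.163, H_out = 5.229 kJ/mol
Linear interpolation between T = 313.2 (H_out = 3.633) and T = 315.6 (H_out = 5.229) on hF = 5.148 gives T ≈ 315.5 K, at which ψ = 0.16.

T = 315.5 K, V/F = 0.16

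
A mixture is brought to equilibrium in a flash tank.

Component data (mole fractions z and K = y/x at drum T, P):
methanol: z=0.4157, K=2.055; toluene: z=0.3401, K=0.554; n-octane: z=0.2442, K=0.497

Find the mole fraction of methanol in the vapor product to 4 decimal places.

Rachford–Rice: g(ψ) = Σ zᵢ(Kᵢ−1)/(1+ψ(Kᵢ−1)) = 0.
Check two-phase: ΣzᵢKᵢ = 1.1640 > 1 and Σzᵢ/Kᵢ = 1.3075 > 1, so g(0) = 0.1640 > 0 and g(1) = -0.3075 < 0.
Newton–Raphson from ψ = 0.51:
  ψ = 0.5100: g = -0.07642, g' = -0.4207 → ψ = 0.3284
  ψ = 0.3284: g = 0.00088, g' = -0.4367 → ψ = 0.3304
Converged at ψ = 0.3304.
Compositions from xᵢ = zᵢ/(1+ψ(Kᵢ−1)), yᵢ = Kᵢxᵢ:
  methanol: x = 0.3083, y = 0.6335
  toluene: x = 0.3989, y = 0.2210
  n-octane: x = 0.2929, y = 0.1456

y_methanol = 0.6335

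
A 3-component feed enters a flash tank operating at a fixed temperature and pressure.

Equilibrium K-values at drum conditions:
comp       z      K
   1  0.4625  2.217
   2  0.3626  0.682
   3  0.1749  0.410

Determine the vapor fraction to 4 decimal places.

ψ = 0.6535

Rachford–Rice: g(ψ) = Σ zᵢ(Kᵢ−1)/(1+ψ(Kᵢ−1)) = 0.
Feasibility: ΣzᵢKᵢ = 1.3444, Σzᵢ/Kᵢ = 1.1669 — both > 1, two phases present.
Newton–Raphson from ψ = 0.5:
  ψ = 0.5000: g = 0.06645, g' = -0.4391 → ψ = 0.6513
  ψ = 0.6513: g = 0.00095, g' = -0.4321 → ψ = 0.6535
Converged at ψ = 0.6535.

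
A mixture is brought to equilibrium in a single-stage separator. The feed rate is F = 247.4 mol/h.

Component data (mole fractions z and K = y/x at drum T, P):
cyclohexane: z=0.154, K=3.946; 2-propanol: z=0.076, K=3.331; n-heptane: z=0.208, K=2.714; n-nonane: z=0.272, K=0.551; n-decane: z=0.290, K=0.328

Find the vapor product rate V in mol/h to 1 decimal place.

V = 125.5 mol/h

Material balance + equilibrium reduce to Σ zᵢ(Kᵢ−1)/(1+V/F(Kᵢ−1)) = 0.
Check two-phase: ΣzᵢKᵢ = 1.670 > 1 and Σzᵢ/Kᵢ = 1.516 > 1, so g(0) = 0.670 > 0 and g(1) = -0.516 < 0.
Newton iteration, V/F⁰ = 0.5:
  V/F = 0.500: g = 0.0063, g' = -0.872 → V/F = 0.507
Converged at V/F = 0.507.
Then V = V/F·F = 0.5072·247.4 = 125.5 mol/h and L = F − V = 121.9 mol/h.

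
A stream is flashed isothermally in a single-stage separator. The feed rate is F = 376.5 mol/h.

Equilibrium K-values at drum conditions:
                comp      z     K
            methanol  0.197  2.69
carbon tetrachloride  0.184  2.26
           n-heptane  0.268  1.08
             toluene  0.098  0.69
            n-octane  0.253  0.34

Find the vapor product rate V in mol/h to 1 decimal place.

Rachford–Rice: g(β) = Σ zᵢ(Kᵢ−1)/(1+β(Kᵢ−1)) = 0.
Feasibility: ΣzᵢKᵢ = 1.389, Σzᵢ/Kᵢ = 1.289 — both > 1, two phases present.
Newton iteration, β⁰ = 0.7:
  β = 0.700: g = -0.0532, g' = -0.598 → β = 0.611
  β = 0.611: g = -0.0021, g' = -0.555 → β = 0.607
Converged at β = 0.607.
Then V = β·F = 0.6073·376.5 = 228.6 mol/h and L = F − V = 147.9 mol/h.

V = 228.6 mol/h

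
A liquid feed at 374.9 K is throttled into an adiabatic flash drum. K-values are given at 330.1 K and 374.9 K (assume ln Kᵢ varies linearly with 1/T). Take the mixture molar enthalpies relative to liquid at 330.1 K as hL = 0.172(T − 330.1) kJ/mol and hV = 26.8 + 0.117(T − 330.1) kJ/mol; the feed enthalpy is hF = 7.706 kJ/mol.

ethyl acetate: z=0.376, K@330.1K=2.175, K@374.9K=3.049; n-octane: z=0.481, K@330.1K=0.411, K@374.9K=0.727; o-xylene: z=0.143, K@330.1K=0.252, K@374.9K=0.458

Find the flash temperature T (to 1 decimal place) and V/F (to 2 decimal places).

T = 341.5 K, V/F = 0.22

Adiabatic flash: solve Rachford–Rice at each trial T, then check hF = ψ·hV(T) + (1−ψ)·hL(T).
  T = 330.1 K: K = (2.175, 0.411, 0.252), RR gives ψ = 0.070, H_out = 1.871 kJ/mol
  T = 374.9 K: K = (3.049, 0.727, 0.458), RR gives ψ = 0.769, H_out = 26.421 kJ/mol
  T = 352.5 K: K = (2.603, 0.557, 0.346), RR gives ψ = 0.370, H_out = 13.309 kJ/mol
  T = 341.3 K: K = (2.386, 0.481, 0.297), RR gives ψ = 0.218, H_out = 7.630 kJ/mol
  T = 346.9 K: K = (2.494, 0.518, 0.321), RR gives ψ = 0.292, H_out = 10.451 kJ/mol
  T = 344.1 K: K = (2.440, 0.499, 0.309), RR gives ψ = 0.255, H_out = 9.039 kJ/mol
  T = 342.7 K: K = (2.413, 0.490, 0.303), RR gives ψ = 0.236, H_out = 8.335 kJ/mol
Linear interpolation between T = 341.3 (H_out = 7.630) and T = 342.7 (H_out = 8.335) on hF = 7.706 gives T ≈ 341.5 K, at which ψ = 0.22.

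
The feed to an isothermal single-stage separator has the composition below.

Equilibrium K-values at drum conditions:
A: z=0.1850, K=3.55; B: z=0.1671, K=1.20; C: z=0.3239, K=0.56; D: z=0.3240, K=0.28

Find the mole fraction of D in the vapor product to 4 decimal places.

Material balance + equilibrium reduce to Σ zᵢ(Kᵢ−1)/(1+V/F(Kᵢ−1)) = 0.
g(0) = ΣzᵢKᵢ − 1 = 0.1294 and g(1) = 1 − Σzᵢ/Kᵢ = -0.9269, so a root lies in (0, 1).
Iterate (Newton) starting at V/F = 0.5:
  V/F = 0.5000: g = -0.30947, g' = -0.7511 → V/F = 0.0880
  V/F = 0.0880: g = 0.02085, g' = -1.0683 → V/F = 0.1075
  V/F = 0.1075: g = 0.00054, g' = -1.0139 → V/F = 0.1080
Converged at V/F = 0.1080.
Compositions from xᵢ = zᵢ/(1+V/F(Kᵢ−1)), yᵢ = Kᵢxᵢ:
  A: x = 0.1450, y = 0.5149
  B: x = 0.1636, y = 0.1963
  C: x = 0.3401, y = 0.1904
  D: x = 0.3513, y = 0.0984

y_D = 0.0984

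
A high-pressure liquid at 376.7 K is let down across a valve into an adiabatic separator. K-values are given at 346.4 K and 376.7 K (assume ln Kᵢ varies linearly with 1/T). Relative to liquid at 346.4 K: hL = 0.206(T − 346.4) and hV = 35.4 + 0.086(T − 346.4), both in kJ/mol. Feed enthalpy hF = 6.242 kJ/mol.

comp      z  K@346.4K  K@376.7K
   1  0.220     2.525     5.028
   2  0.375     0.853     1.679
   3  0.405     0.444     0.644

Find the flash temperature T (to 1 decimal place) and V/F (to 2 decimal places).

Adiabatic flash: solve Rachford–Rice at each trial T, then check hF = ψ·hV(T) + (1−ψ)·hL(T).
  T = 346.4 K: K = (2.525, 0.853, 0.444), RR gives ψ = 0.094, H_out = 3.324 kJ/mol
  T = 376.7 K: K = (5.028, 1.679, 0.644), RR gives ψ = 1.000, H_out = 38.006 kJ/mol
  T = 361.5 K: K = (3.611, 1.212, 0.539), RR gives ψ = 0.691, H_out = 26.317 kJ/mol
  T = 353.9 K: K = (3.027, 1.020, 0.490), RR gives ψ = 0.386, H_out = 14.874 kJ/mol
  T = 350.1 K: K = (2.764, 0.932, 0.466), RR gives ψ = 0.238, H_out = 9.077 kJ/mol
  T = 348.2 K: K = (2.639, 0.891, 0.455), RR gives ψ = 0.164, H_out = 6.146 kJ/mol
Linear interpolation between T = 348.2 (H_out = 6.146) and T = 350.1 (H_out = 9.077) on hF = 6.242 gives T ≈ 348.3 K, at which ψ = 0.17.

T = 348.3 K, V/F = 0.17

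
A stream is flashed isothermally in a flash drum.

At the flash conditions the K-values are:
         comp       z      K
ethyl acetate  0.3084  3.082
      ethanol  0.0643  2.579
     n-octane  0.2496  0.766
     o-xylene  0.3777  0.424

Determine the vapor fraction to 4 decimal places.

ψ = 0.4994

Let ψ = V/F and solve Σ zᵢ(Kᵢ−1)/(1+ψ(Kᵢ−1)) = 0.
Feasibility: ΣzᵢKᵢ = 1.4677, Σzᵢ/Kᵢ = 1.3416 — both > 1, two phases present.
Newton–Raphson from ψ = 0.5:
  ψ = 0.5000: g = -0.00037, g' = -0.6357 → ψ = 0.4994
Converged at ψ = 0.4994.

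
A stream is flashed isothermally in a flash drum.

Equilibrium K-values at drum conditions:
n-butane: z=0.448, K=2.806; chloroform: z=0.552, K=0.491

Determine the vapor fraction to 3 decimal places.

Rachford–Rice: g(ψ) = Σ zᵢ(Kᵢ−1)/(1+ψ(Kᵢ−1)) = 0.
g(0) = ΣzᵢKᵢ − 1 = 0.528 and g(1) = 1 − Σzᵢ/Kᵢ = -0.284, so a root lies in (0, 1).
Binary case is linear: z₁(K₁−1)(1+ψ(K₂−1)) + z₂(K₂−1)(1+ψ(K₁−1)) = 0
⇒ ψ = [z₁(K₁−1)+z₂(K₂−1)] / [−(K₁−1)(K₂−1)] = 0.5281/0.9193 = 0.575

ψ = 0.575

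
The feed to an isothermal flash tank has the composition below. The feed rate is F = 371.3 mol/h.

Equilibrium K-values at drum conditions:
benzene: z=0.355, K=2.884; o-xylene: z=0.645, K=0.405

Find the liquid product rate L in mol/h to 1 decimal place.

Rachford–Rice: g(ψ) = Σ zᵢ(Kᵢ−1)/(1+ψ(Kᵢ−1)) = 0.
Feasibility: ΣzᵢKᵢ = 1.285, Σzᵢ/Kᵢ = 1.716 — both > 1, two phases present.
Newton–Raphson from ψ = 0.5:
  ψ = 0.500: g = -0.2019, g' = -0.797 → ψ = 0.247
  ψ = 0.247: g = 0.0069, g' = -0.901 → ψ = 0.254
Converged at ψ = 0.254.
Then V = ψ·F = 0.2543·371.3 = 94.4 mol/h and L = F − V = 276.9 mol/h.

L = 276.9 mol/h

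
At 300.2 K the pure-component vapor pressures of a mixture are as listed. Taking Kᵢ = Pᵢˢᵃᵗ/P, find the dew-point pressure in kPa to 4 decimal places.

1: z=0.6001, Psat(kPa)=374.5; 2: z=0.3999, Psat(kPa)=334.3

Pdew = 357.3172 kPa

At the dew point ψ → 1, so Σzᵢ/Kᵢ = 1 with Kᵢ = Pᵢˢᵃᵗ/P ⇒ 1/P = Σzᵢ/Pᵢˢᵃᵗ.
1/P = 0.6001/374.5 + 0.3999/334.3 = 0.0027986 ⇒ P = 357.3172 kPa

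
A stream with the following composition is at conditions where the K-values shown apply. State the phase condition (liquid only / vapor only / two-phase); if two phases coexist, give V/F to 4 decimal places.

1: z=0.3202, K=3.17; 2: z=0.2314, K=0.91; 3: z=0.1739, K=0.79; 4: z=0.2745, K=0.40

two-phase, V/F = 0.5642

ΣzᵢKᵢ = 1.4728; Σzᵢ/Kᵢ = 1.2617.
Both exceed 1, so a two-phase solution exists.
Material balance + equilibrium reduce to Σ zᵢ(Kᵢ−1)/(1+ψ(Kᵢ−1)) = 0.
Iterate (Newton) starting at ψ = 0.31:
  ψ = 0.3100: g = 0.15258, g' = -0.6988 → ψ = 0.5283
  ψ = 0.5283: g = 0.01962, g' = -0.5509 → ψ = 0.5640
  ψ = 0.5640: g = 0.00016, g' = -0.5426 → ψ = 0.5642
Converged at ψ = 0.5642.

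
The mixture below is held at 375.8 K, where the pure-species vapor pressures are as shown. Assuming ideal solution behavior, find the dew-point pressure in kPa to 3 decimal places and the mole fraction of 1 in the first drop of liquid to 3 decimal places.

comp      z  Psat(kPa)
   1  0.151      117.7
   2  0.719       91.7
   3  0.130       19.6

At the dew point ψ → 1, so Σzᵢ/Kᵢ = 1 with Kᵢ = Pᵢˢᵃᵗ/P ⇒ 1/P = Σzᵢ/Pᵢˢᵃᵗ.
1/P = 0.151/117.7 + 0.719/91.7 + 0.130/19.6 = 0.015756 ⇒ P = 63.466 kPa
xᵢ = zᵢP/Pᵢˢᵃᵗ ⇒ x_1 = 0.151·63.466/117.7 = 0.081

Pdew = 63.466 kPa, x_1 = 0.081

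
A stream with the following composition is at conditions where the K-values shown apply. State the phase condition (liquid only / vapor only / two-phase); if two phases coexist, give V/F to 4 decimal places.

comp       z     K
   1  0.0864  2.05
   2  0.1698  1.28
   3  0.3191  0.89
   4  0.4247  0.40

ΣzᵢKᵢ = 0.8483; Σzᵢ/Kᵢ = 1.5951.
Since ΣzᵢKᵢ < 1 the mixture is below its bubble point — single liquid phase.

liquid only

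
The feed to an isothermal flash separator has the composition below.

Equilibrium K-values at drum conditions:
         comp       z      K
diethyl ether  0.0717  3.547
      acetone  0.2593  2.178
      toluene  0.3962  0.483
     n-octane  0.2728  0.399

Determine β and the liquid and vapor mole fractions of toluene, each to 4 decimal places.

β = 0.1361, x_toluene = 0.4262, y_toluene = 0.2058

Material balance + equilibrium reduce to Σ zᵢ(Kᵢ−1)/(1+β(Kᵢ−1)) = 0.
Feasibility: ΣzᵢKᵢ = 1.1193, Σzᵢ/Kᵢ = 1.6433 — both > 1, two phases present.
Newton iteration, β⁰ = 0.5:
  β = 0.5000: g = -0.23807, g' = -0.6265 → β = 0.1200
  β = 0.1200: g = 0.01242, g' = -0.7839 → β = 0.1358
  β = 0.1358: g = 0.00016, g' = -0.7635 → β = 0.1361
Converged at β = 0.1361.
Compositions from xᵢ = zᵢ/(1+β(Kᵢ−1)), yᵢ = Kᵢxᵢ:
  diethyl ether: x = 0.0532, y = 0.1889
  acetone: x = 0.2235, y = 0.4867
  toluene: x = 0.4262, y = 0.2058
  n-octane: x = 0.2971, y = 0.1185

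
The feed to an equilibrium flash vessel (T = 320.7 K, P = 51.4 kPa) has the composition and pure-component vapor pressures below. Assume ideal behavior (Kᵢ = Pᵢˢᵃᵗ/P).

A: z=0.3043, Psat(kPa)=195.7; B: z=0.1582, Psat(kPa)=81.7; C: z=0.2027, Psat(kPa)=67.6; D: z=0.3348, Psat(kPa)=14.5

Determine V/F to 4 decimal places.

Raoult's law: Kᵢ = Pᵢˢᵃᵗ/P = Pᵢˢᵃᵗ/51.4.
  K_A = 195.7/51.4 = 3.807393, K_B = 81.7/51.4 = 1.589494, K_C = 67.6/51.4 = 1.315175, K_D = 14.5/51.4 = 0.282101
Rachford–Rice: g(V/F) = Σ zᵢ(Kᵢ−1)/(1+V/F(Kᵢ−1)) = 0.
g(0) = ΣzᵢKᵢ − 1 = 0.7711 and g(1) = 1 − Σzᵢ/Kᵢ = -0.5204, so a root lies in (0, 1).
Iterate (Newton) starting at V/F = 0.5:
  V/F = 0.5000: g = 0.10769, g' = -0.8828 → V/F = 0.6220
  V/F = 0.6220: g = -0.00152, g' = -0.9248 → V/F = 0.6203
Converged at V/F = 0.6203.

V/F = 0.6203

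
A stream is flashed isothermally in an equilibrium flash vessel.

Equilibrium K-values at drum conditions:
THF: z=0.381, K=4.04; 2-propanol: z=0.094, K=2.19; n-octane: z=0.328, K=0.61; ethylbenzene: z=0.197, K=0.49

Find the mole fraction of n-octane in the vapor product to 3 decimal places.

y_n-octane = 0.302

Material balance + equilibrium reduce to Σ zᵢ(Kᵢ−1)/(1+β(Kᵢ−1)) = 0.
Check two-phase: ΣzᵢKᵢ = 2.042 > 1 and Σzᵢ/Kᵢ = 1.077 > 1, so g(0) = 1.042 > 0 and g(1) = -0.077 < 0.
Newton–Raphson from β = 0.51:
  β = 0.510: g = 0.2283, g' = -0.764 → β = 0.809
  β = 0.809: g = 0.0340, g' = -0.584 → β = 0.867
Converged at β = 0.867.
Compositions from xᵢ = zᵢ/(1+β(Kᵢ−1)), yᵢ = Kᵢxᵢ:
  THF: x = 0.105, y = 0.423
  2-propanol: x = 0.046, y = 0.101
  n-octane: x = 0.496, y = 0.302
  ethylbenzene: x = 0.353, y = 0.173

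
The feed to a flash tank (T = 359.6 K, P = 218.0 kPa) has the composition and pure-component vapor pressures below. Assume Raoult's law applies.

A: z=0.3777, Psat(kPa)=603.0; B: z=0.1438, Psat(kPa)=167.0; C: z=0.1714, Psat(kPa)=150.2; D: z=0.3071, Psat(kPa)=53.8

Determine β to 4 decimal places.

Raoult's law: Kᵢ = Pᵢˢᵃᵗ/P = Pᵢˢᵃᵗ/218.0.
  K_A = 603.0/218.0 = 2.766055, K_B = 167.0/218.0 = 0.766055, K_C = 150.2/218.0 = 0.688991, K_D = 53.8/218.0 = 0.246789
Let β = V/F and solve Σ zᵢ(Kᵢ−1)/(1+β(Kᵢ−1)) = 0.
Feasibility: ΣzᵢKᵢ = 1.3488, Σzᵢ/Kᵢ = 1.8174 — both > 1, two phases present.
Newton iteration, β⁰ = 0.5:
  β = 0.5000: g = -0.11803, g' = -0.8139 → β = 0.3550
  β = 0.3550: g = -0.00233, g' = -0.8000 → β = 0.3521
Converged at β = 0.3521.

β = 0.3521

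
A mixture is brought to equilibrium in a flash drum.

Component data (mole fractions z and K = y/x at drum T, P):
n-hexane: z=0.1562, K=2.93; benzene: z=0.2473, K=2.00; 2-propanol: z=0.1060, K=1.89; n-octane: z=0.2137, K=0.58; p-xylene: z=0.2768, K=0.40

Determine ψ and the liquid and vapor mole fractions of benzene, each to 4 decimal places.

Rachford–Rice: g(ψ) = Σ zᵢ(Kᵢ−1)/(1+ψ(Kᵢ−1)) = 0.
Feasibility: ΣzᵢKᵢ = 1.3873, Σzᵢ/Kᵢ = 1.2935 — both > 1, two phases present.
Iterate (Newton) starting at ψ = 0.41:
  ψ = 0.4100: g = 0.08411, g' = -0.5811 → ψ = 0.5548
  ψ = 0.5548: g = 0.00185, g' = -0.5636 → ψ = 0.5580
Converged at ψ = 0.5580.
Compositions from xᵢ = zᵢ/(1+ψ(Kᵢ−1)), yᵢ = Kᵢxᵢ:
  n-hexane: x = 0.0752, y = 0.2203
  benzene: x = 0.1587, y = 0.3175
  2-propanol: x = 0.0708, y = 0.1339
  n-octane: x = 0.2791, y = 0.1619
  p-xylene: x = 0.4161, y = 0.1665

ψ = 0.5580, x_benzene = 0.1587, y_benzene = 0.3175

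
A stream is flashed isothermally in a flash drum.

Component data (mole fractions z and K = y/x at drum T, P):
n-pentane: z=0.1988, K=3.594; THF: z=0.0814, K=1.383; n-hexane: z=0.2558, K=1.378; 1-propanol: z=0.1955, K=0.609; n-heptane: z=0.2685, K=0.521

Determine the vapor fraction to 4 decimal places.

Let ψ = V/F and solve Σ zᵢ(Kᵢ−1)/(1+ψ(Kᵢ−1)) = 0.
Feasibility: ΣzᵢKᵢ = 1.4385, Σzᵢ/Kᵢ = 1.1362 — both > 1, two phases present.
Iterate (Newton) starting at ψ = 0.41:
  ψ = 0.4100: g = 0.10949, g' = -0.4882 → ψ = 0.6343
  ψ = 0.6343: g = 0.01164, g' = -0.4026 → ψ = 0.6632
  ψ = 0.6632: g = 0.00006, g' = -0.3985 → ψ = 0.6633
Converged at ψ = 0.6633.

ψ = 0.6633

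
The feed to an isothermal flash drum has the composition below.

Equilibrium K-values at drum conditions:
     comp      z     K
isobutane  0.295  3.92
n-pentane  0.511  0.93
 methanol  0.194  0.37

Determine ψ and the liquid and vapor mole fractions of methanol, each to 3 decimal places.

ψ = 0.751, x_methanol = 0.368, y_methanol = 0.136

Material balance + equilibrium reduce to Σ zᵢ(Kᵢ−1)/(1+ψ(Kᵢ−1)) = 0.
Feasibility: ΣzᵢKᵢ = 1.703, Σzᵢ/Kᵢ = 1.149 — both > 1, two phases present.
Iterate (Newton) starting at ψ = 0.62:
  ψ = 0.620: g = 0.0686, g' = -0.529 → ψ = 0.750
  ψ = 0.750: g = 0.0007, g' = -0.527 → ψ = 0.751
Converged at ψ = 0.751.
Compositions from xᵢ = zᵢ/(1+ψ(Kᵢ−1)), yᵢ = Kᵢxᵢ:
  isobutane: x = 0.092, y = 0.362
  n-pentane: x = 0.539, y = 0.502
  methanol: x = 0.368, y = 0.136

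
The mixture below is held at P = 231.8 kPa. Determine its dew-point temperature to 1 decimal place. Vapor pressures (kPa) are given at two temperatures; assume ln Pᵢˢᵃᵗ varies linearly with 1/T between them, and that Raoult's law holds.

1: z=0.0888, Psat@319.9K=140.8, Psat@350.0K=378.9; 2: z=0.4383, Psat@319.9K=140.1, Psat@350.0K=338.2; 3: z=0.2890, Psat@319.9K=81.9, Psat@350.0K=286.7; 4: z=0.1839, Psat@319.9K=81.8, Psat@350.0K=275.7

T = 341.2 K

Dew-point temperature: Σzᵢ·P/Pᵢˢᵃᵗ(T) = 1. Interpolate ln Pᵢˢᵃᵗ = aᵢ + bᵢ/T.
  T = 319.9 K: ΣzᵢP/Pᵢˢᵃᵗ = 2.2104
  T = 350.0 K: ΣzᵢP/Pᵢˢᵃᵗ = 0.7430
  T = 334.9 K: ΣzᵢP/Pᵢˢᵃᵗ = 1.2483
  T = 342.4 K: ΣzᵢP/Pᵢˢᵃᵗ = 0.9584
  T = 338.6 K: ΣzᵢP/Pᵢˢᵃᵗ = 1.0939
  T = 340.5 K: ΣzᵢP/Pᵢˢᵃᵗ = 1.0235
Interpolating between 340.5 K and 342.4 K gives T ≈ 341.2 K.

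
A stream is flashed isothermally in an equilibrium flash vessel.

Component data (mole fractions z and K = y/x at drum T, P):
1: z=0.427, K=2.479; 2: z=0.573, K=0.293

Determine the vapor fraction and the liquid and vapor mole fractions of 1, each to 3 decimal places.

ψ = 0.217, x_1 = 0.323, y_1 = 0.802

Let ψ = V/F and solve Σ zᵢ(Kᵢ−1)/(1+ψ(Kᵢ−1)) = 0.
g(0) = ΣzᵢKᵢ − 1 = 0.226 and g(1) = 1 − Σzᵢ/Kᵢ = -1.128, so a root lies in (0, 1).
Binary case is linear: z₁(K₁−1)(1+ψ(K₂−1)) + z₂(K₂−1)(1+ψ(K₁−1)) = 0
⇒ ψ = [z₁(K₁−1)+z₂(K₂−1)] / [−(K₁−1)(K₂−1)] = 0.2264/1.0457 = 0.217
Compositions from xᵢ = zᵢ/(1+ψ(Kᵢ−1)), yᵢ = Kᵢxᵢ:
  1: x = 0.323, y = 0.802
  2: x = 0.677, y = 0.198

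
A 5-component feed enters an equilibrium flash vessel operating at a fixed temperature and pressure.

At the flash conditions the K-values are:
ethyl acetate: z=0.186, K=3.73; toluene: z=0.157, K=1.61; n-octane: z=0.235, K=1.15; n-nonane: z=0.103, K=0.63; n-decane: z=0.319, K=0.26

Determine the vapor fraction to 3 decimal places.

Rachford–Rice: g(ψ) = Σ zᵢ(Kᵢ−1)/(1+ψ(Kᵢ−1)) = 0.
Check two-phase: ΣzᵢKᵢ = 1.365 > 1 and Σzᵢ/Kᵢ = 1.742 > 1, so g(0) = 0.365 > 0 and g(1) = -0.742 < 0.
Newton–Raphson from ψ = 0.5:
  ψ = 0.500: g = -0.1006, g' = -0.748 → ψ = 0.366
  ψ = 0.366: g = -0.0018, g' = -0.738 → ψ = 0.363
Converged at ψ = 0.363.

ψ = 0.363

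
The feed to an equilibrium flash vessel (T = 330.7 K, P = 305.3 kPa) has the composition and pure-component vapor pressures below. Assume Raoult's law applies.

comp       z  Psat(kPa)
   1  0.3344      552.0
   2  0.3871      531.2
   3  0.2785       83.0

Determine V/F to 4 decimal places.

V/F = 0.6297

Raoult's law: Kᵢ = Pᵢˢᵃᵗ/P = Pᵢˢᵃᵗ/305.3.
  K_1 = 552.0/305.3 = 1.808058, K_2 = 531.2/305.3 = 1.739928, K_3 = 83.0/305.3 = 0.271864
Material balance + equilibrium reduce to Σ zᵢ(Kᵢ−1)/(1+V/F(Kᵢ−1)) = 0.
g(0) = ΣzᵢKᵢ − 1 = 0.3539 and g(1) = 1 − Σzᵢ/Kᵢ = -0.4318, so a root lies in (0, 1).
Newton–Raphson from V/F = 0.5:
  V/F = 0.5000: g = 0.08265, g' = -0.5888 → V/F = 0.6404
  V/F = 0.6404: g = -0.00754, g' = -0.7107 → V/F = 0.6298
  V/F = 0.6298: g = -0.00007, g' = -0.6982 → V/F = 0.6297
Converged at V/F = 0.6297.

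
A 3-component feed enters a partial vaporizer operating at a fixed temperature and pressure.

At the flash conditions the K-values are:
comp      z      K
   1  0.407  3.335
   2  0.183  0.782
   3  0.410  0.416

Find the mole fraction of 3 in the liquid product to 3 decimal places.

x_3 = 0.617

Let ψ = V/F and solve Σ zᵢ(Kᵢ−1)/(1+ψ(Kᵢ−1)) = 0.
g(0) = ΣzᵢKᵢ − 1 = 0.671 and g(1) = 1 − Σzᵢ/Kᵢ = -0.342, so a root lies in (0, 1).
Iterate (Newton) starting at ψ = 0.5:
  ψ = 0.500: g = 0.0555, g' = -0.762 → ψ = 0.573
  ψ = 0.573: g = 0.0012, g' = -0.733 → ψ = 0.574
Converged at ψ = 0.574.
Compositions from xᵢ = zᵢ/(1+ψ(Kᵢ−1)), yᵢ = Kᵢxᵢ:
  1: x = 0.174, y = 0.580
  2: x = 0.209, y = 0.164
  3: x = 0.617, y = 0.257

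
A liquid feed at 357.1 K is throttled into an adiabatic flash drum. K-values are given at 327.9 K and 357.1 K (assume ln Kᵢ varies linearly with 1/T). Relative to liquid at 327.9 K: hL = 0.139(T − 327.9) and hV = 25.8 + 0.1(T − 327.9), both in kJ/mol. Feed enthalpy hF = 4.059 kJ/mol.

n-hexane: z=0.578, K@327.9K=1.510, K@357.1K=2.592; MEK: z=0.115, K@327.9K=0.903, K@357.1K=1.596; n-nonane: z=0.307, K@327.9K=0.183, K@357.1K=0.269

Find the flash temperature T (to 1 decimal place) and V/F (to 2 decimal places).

Adiabatic flash: solve Rachford–Rice at each trial T, then check hF = ψ·hV(T) + (1−ψ)·hL(T).
  T = 327.9 K: K = (1.510, 0.903, 0.183), RR gives ψ = 0.090, H_out = 2.313 kJ/mol
  T = 357.1 K: K = (2.592, 1.596, 0.269), RR gives ψ = 0.723, H_out = 21.882 kJ/mol
  T = 342.5 K: K = (2.001, 1.215, 0.224), RR gives ψ = 0.524, H_out = 15.253 kJ/mol
  T = 335.2 K: K = (1.744, 1.051, 0.203), RR gives ψ = 0.363, H_out = 10.268 kJ/mol
  T = 331.5 K: K = (1.622, 0.974, 0.193), RR gives ψ = 0.245, H_out = 6.793 kJ/mol
  T = 329.7 K: K = (1.565, 0.938, 0.188), RR gives ψ = 0.174, H_out = 4.725 kJ/mol
Linear interpolation between T = 327.9 (H_out = 2.313) and T = 329.7 (H_out = 4.725) on hF = 4.059 gives T ≈ 329.2 K, at which ψ = 0.15.

T = 329.2 K, V/F = 0.15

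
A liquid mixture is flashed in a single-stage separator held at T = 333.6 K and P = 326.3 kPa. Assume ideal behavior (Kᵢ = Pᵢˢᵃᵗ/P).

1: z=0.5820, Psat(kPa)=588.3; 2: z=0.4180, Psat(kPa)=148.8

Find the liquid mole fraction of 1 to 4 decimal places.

x_1 = 0.4039

Raoult's law: Kᵢ = Pᵢˢᵃᵗ/P = Pᵢˢᵃᵗ/326.3.
  K_1 = 588.3/326.3 = 1.802942, K_2 = 148.8/326.3 = 0.456022
Rachford–Rice: g(β) = Σ zᵢ(Kᵢ−1)/(1+β(Kᵢ−1)) = 0.
Check two-phase: ΣzᵢKᵢ = 1.2399 > 1 and Σzᵢ/Kᵢ = 1.2394 > 1, so g(0) = 0.2399 > 0 and g(1) = -0.2394 < 0.
Binary case is linear: z₁(K₁−1)(1+β(K₂−1)) + z₂(K₂−1)(1+β(K₁−1)) = 0
⇒ β = [z₁(K₁−1)+z₂(K₂−1)] / [−(K₁−1)(K₂−1)] = 0.23993/0.43678 = 0.5493
Compositions from xᵢ = zᵢ/(1+β(Kᵢ−1)), yᵢ = Kᵢxᵢ:
  1: x = 0.4039, y = 0.7282
  2: x = 0.5961, y = 0.2718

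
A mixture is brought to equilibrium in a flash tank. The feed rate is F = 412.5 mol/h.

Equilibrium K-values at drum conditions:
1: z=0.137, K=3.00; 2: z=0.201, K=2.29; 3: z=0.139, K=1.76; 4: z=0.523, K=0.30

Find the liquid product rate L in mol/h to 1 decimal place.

L = 298.0 mol/h

Let β = V/F and solve Σ zᵢ(Kᵢ−1)/(1+β(Kᵢ−1)) = 0.
g(0) = ΣzᵢKᵢ − 1 = 0.273 and g(1) = 1 − Σzᵢ/Kᵢ = -0.956, so a root lies in (0, 1).
Newton–Raphson from β = 0.36:
  β = 0.360: g = -0.0701, g' = -0.849 → β = 0.277
  β = 0.277: g = 0.0001, g' = -0.858 → β = 0.278
Converged at β = 0.278.
Then V = β·F = 0.2775·412.5 = 114.5 mol/h and L = F − V = 298.0 mol/h.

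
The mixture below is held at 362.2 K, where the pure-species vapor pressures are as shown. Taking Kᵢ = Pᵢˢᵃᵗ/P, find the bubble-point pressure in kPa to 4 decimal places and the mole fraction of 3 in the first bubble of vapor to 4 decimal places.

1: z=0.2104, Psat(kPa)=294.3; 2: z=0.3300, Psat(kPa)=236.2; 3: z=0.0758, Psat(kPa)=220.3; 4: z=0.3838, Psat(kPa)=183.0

Pbub = 226.8009 kPa, y_3 = 0.0736

At the bubble point ψ → 0, so ΣzᵢKᵢ = 1 with Kᵢ = Pᵢˢᵃᵗ/P ⇒ P = ΣzᵢPᵢˢᵃᵗ.
P = 0.2104·294.3 + 0.3300·236.2 + 0.0758·220.3 + 0.3838·183.0 = 226.8009 kPa
yᵢ = zᵢPᵢˢᵃᵗ/P ⇒ y_3 = 0.0758·220.3/226.8009 = 0.0736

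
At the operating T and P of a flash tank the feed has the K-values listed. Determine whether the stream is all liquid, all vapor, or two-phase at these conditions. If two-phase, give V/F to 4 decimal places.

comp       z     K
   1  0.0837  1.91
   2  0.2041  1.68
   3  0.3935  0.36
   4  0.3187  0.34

ΣzᵢKᵢ = 0.7528; Σzᵢ/Kᵢ = 2.1957.
Since ΣzᵢKᵢ < 1 the mixture is below its bubble point — single liquid phase.

all liquid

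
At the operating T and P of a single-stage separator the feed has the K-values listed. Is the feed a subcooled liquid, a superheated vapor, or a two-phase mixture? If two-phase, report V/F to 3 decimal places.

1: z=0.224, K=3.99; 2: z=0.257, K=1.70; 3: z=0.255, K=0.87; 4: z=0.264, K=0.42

two-phase, V/F = 0.782

ΣzᵢKᵢ = 1.663; Σzᵢ/Kᵢ = 1.129.
Both exceed 1, so a two-phase solution exists.
Let ψ = V/F and solve Σ zᵢ(Kᵢ−1)/(1+ψ(Kᵢ−1)) = 0.
Newton–Raphson from ψ = 0.41:
  ψ = 0.410: g = 0.2048, g' = -0.638 → ψ = 0.731
  ψ = 0.731: g = 0.0268, g' = -0.525 → ψ = 0.782
Converged at ψ = 0.782.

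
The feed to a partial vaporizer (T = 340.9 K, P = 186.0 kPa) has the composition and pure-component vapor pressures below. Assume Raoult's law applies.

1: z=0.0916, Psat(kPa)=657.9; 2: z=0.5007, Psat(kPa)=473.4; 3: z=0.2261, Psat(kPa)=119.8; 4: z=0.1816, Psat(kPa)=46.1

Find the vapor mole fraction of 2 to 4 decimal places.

Raoult's law: Kᵢ = Pᵢˢᵃᵗ/P = Pᵢˢᵃᵗ/186.0.
  K_1 = 657.9/186.0 = 3.537097, K_2 = 473.4/186.0 = 2.545161, K_3 = 119.8/186.0 = 0.644086, K_4 = 46.1/186.0 = 0.247849
Newton iteration, ψ⁰ = 0.32:
  ψ = 0.3200: g = 0.37525, g' = -0.9295 → ψ = 0.7237
  ψ = 0.7237: g = 0.03903, g' = -0.8865 → ψ = 0.7677
  ψ = 0.7677: g = -0.00127, g' = -0.9476 → ψ = 0.7664
Converged at ψ = 0.7664.
Compositions from xᵢ = zᵢ/(1+ψ(Kᵢ−1)), yᵢ = Kᵢxᵢ:
  1: x = 0.0311, y = 0.1100
  2: x = 0.2292, y = 0.5834
  3: x = 0.3109, y = 0.2002
  4: x = 0.4287, y = 0.1063

y_2 = 0.5834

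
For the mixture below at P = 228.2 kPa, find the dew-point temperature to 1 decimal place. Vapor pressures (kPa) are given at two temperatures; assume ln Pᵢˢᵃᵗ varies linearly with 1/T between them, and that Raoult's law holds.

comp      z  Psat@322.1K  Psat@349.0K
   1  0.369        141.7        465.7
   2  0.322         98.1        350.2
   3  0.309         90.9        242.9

T = 339.4 K

Dew-point temperature: Σzᵢ·P/Pᵢˢᵃᵗ(T) = 1. Interpolate ln Pᵢˢᵃᵗ = aᵢ + bᵢ/T.
  T = 322.1 K: ΣzᵢP/Pᵢˢᵃᵗ = 2.1190
  T = 349.0 K: ΣzᵢP/Pᵢˢᵃᵗ = 0.6809
  T = 335.6 K: ΣzᵢP/Pᵢˢᵃᵗ = 1.1694
  T = 342.3 K: ΣzᵢP/Pᵢˢᵃᵗ = 0.8872
  T = 339.0 K: ΣzᵢP/Pᵢˢᵃᵗ = 1.0150
  T = 340.6 K: ΣzᵢP/Pᵢˢᵃᵗ = 0.9505
Interpolating between 339.0 K and 340.6 K gives T ≈ 339.4 K.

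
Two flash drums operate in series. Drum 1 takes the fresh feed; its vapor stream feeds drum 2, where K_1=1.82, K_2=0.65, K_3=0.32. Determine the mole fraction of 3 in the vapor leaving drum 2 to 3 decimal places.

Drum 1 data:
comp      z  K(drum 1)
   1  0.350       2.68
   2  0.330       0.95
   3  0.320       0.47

y_3 (drum 2) = 0.087

Drum 1:
Newton–Raphson from ψ₁ = 0.7:
  ψ₁ = 0.700: g = -0.0165, g' = -0.437 → ψ₁ = 0.662
Converged at ψ₁ = 0.662.
Drum-1 compositions:
  1: x = 0.166, y = 0.444
  2: x = 0.341, y = 0.324
  3: x = 0.493, y = 0.232
Drum-2 feed = drum-1 vapor: z₂ = (0.4441, 0.3242, 0.2317).
Drum 2:
Rachford–Rice: g(ψ₂) = Σ zᵢ(Kᵢ−1)/(1+ψ₂(Kᵢ−1)) = 0.
g(0) = ΣzᵢKᵢ − 1 = 0.093 and g(1) = 1 − Σzᵢ/Kᵢ = -0.467, so a root lies in (0, 1).
Newton iteration, ψ₂⁰ = 0.46:
  ψ₂ = 0.460: g = -0.1002, g' = -0.441 → ψ₂ = 0.233
  ψ₂ = 0.233: g = -0.0050, g' = -0.409 → ψ₂ = 0.221
Converged at ψ₂ = 0.221.
  1: x = 0.376, y = 0.684
  2: x = 0.351, y = 0.228
  3: x = 0.273, y = 0.087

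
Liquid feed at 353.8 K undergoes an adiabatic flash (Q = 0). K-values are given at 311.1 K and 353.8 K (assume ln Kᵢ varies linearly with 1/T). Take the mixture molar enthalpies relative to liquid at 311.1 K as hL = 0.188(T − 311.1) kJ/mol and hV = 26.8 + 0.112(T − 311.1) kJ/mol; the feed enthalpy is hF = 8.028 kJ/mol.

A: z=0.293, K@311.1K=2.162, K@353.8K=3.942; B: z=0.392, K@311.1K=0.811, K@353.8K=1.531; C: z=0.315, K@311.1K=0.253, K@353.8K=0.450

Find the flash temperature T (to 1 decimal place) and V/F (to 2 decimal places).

T = 318.6 K, V/F = 0.25

Adiabatic flash: solve Rachford–Rice at each trial T, then check hF = ψ·hV(T) + (1−ψ)·hL(T).
  T = 311.1 K: K = (2.162, 0.811, 0.253), RR gives ψ = 0.055, H_out = 1.462 kJ/mol
  T = 353.8 K: K = (3.942, 1.531, 0.450), RR gives ψ = 0.954, H_out = 30.503 kJ/mol
  T = 332.5 K: K = (2.978, 1.138, 0.344), RR gives ψ = 0.558, H_out = 18.061 kJ/mol
  T = 321.8 K: K = (2.551, 0.966, 0.296), RR gives ψ = 0.328, H_out = 10.523 kJ/mol
  T = 316.5 K: K = (2.354, 0.887, 0.274), RR gives ψ = 0.199, H_out = 6.272 kJ/mol
  T = 319.1 K: K = (2.449, 0.925, 0.285), RR gives ψ = 0.264, H_out = 8.407 kJ/mol
  T = 317.8 K: K = (2.401, 0.906, 0.280), RR gives ψ = 0.232, H_out = 7.352 kJ/mol
Linear interpolation between T = 317.8 (H_out = 7.352) and T = 319.1 (H_out = 8.407) on hF = 8.028 gives T ≈ 318.6 K, at which ψ = 0.25.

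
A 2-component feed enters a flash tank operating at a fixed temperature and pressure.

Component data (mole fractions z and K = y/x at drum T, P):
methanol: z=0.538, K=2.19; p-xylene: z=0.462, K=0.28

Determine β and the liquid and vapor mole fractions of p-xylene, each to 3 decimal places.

β = 0.359, x_p-xylene = 0.623, y_p-xylene = 0.174

Binary case is linear: z₁(K₁−1)(1+β(K₂−1)) + z₂(K₂−1)(1+β(K₁−1)) = 0
⇒ β = [z₁(K₁−1)+z₂(K₂−1)] / [−(K₁−1)(K₂−1)] = 0.3076/0.8568 = 0.359
Compositions from xᵢ = zᵢ/(1+β(Kᵢ−1)), yᵢ = Kᵢxᵢ:
  methanol: x = 0.377, y = 0.826
  p-xylene: x = 0.623, y = 0.174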